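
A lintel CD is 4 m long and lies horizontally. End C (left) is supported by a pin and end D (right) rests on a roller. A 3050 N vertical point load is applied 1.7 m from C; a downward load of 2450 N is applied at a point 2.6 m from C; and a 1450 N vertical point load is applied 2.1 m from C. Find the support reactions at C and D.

C_x = 0, C_y = 3300 N, D_y = 3650 N

Moments about C: D_y·4 − 3050·1.7 − 2450·2.6 − 1450·2.1 = 0 → D_y = 14600/4 = 3650 N.
ΣF_y = 0: C_y + 3650 − 3050 − 2450 − 1450 = 0 → C_y = 3300 N.
ΣF_x = 0: no horizontal applied forces, so C_x = 0.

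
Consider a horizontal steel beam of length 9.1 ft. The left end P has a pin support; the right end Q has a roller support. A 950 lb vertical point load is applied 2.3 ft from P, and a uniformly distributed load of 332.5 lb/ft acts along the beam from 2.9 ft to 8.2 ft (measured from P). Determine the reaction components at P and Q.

Resultant of the distributed load: 332.5 × 5.3 = 1762.25 lb at 5.55 ft from P.
Moments about P: Q_y·9.1 − 950·2.3 − (332.5·5.3)·5.55 = 0 → Q_y = 11965.4875/9.1 = 1314.89 ≈ 1315 lb.
ΣF_y = 0: P_y + 1314.89 − 950 − 332.5·5.3 = 0 → P_y = 1397 lb.
ΣF_x = 0: no horizontal applied forces, so P_x = 0.

P_x = 0, P_y = 1397 lb, Q_y = 1315 lb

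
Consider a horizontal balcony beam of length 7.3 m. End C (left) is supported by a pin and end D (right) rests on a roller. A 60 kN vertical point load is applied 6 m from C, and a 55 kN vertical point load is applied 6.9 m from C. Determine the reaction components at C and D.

Moments about C: D_y·7.3 − 60·6 − 55·6.9 = 0 → D_y = 739.5/7.3 = 101.301 ≈ 101.3 kN.
ΣF_y = 0: C_y + 101.301 − 60 − 55 = 0 → C_y = 13.70 kN.
ΣF_x = 0: no horizontal applied forces, so C_x = 0.

C_x = 0, C_y = 13.70 kN, D_y = 101.3 kN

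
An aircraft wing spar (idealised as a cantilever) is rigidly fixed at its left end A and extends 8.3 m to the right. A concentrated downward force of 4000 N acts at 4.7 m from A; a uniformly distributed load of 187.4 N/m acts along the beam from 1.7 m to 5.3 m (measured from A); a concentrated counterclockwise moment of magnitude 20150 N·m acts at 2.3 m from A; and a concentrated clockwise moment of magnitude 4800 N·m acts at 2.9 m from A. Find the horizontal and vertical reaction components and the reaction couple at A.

A_x = 0, A_y = 4675 N, M_A = 5811 N·m

Resultant of the distributed load: 187.4 × 3.6 = 674.64 N at 3.5 m from A.
ΣF_x = 0: A_x = 0.
ΣF_y = 0: A_y − 4000 − 187.4·3.6 = 0 → A_y = 4675 N.
ΣM about A: M_A − 4000·4.7 − (187.4·3.6)·3.5 + 20150 − 4800 = 0 → M_A = 5811 N·m.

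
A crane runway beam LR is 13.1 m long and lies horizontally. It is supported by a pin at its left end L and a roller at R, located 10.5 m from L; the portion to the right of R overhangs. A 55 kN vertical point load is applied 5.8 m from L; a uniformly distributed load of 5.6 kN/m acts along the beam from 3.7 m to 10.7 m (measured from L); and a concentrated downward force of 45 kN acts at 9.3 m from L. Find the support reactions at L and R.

L_x = 0, L_y = 42.08 kN, R_y = 97.12 kN

Resultant of the distributed load: 5.6 × 7 = 39.2 kN at 7.2 m from L.
Taking moments about L: R_y·10.5 − 55·5.8 − (5.6·7)·7.2 − 45·9.3 = 0 → R_y = 1019.74/10.5 = 97.1181 ≈ 97.12 kN.
ΣF_y = 0: L_y + 97.1181 − 55 − 5.6·7 − 45 = 0 → L_y = 42.08 kN.
ΣF_x = 0: no horizontal applied forces, so L_x = 0.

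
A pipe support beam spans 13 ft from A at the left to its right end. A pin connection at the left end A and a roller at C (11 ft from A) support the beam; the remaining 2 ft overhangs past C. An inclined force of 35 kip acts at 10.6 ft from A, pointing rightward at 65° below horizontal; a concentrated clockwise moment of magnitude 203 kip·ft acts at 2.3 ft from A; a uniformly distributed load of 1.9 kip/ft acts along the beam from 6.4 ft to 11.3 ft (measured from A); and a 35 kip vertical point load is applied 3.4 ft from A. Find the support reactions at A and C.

Resultant of the distributed load: 1.9 × 4.9 = 9.31 kip at 8.85 ft from A.
Moments about A: C_y·11 − 35·sin65°·10.6 − 203 − (1.9·4.9)·8.85 − 35·3.4 = 0 → C_y = 740.634/11 = 67.3304 ≈ 67.33 kip.
ΣF_y = 0: A_y + 67.3304 − 35·sin65° − 1.9·4.9 − 35 = 0 → A_y = 8.700 kip.
ΣF_x = 0: A_x + 35·cos65° = 0 → A_x = -14.79 kip.

A_x = -14.79 kip, A_y = 8.700 kip, C_y = 67.33 kip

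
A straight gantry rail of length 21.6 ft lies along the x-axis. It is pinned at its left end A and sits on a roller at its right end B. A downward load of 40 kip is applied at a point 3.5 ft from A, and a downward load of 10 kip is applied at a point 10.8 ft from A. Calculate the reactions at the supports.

ΣM about A: B_y·21.6 − 40·3.5 − 10·10.8 = 0 → B_y = 248/21.6 = 11.4815 ≈ 11.48 kip.
ΣF_y = 0: A_y + 11.4815 − 40 − 10 = 0 → A_y = 38.52 kip.
ΣF_x = 0: no horizontal applied forces, so A_x = 0.

A_x = 0, A_y = 38.52 kip, B_y = 11.48 kip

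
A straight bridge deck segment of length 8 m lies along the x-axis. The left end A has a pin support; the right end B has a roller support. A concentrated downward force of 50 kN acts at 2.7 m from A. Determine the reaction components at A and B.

Moments about A: B_y·8 − 50·2.7 = 0 → B_y = 135/8 = 16.875 ≈ 16.88 kN.
ΣF_y = 0: A_y + 16.875 − 50 = 0 → A_y = 33.12 kN.
ΣF_x = 0: no horizontal applied forces, so A_x = 0.

A_x = 0, A_y = 33.12 kN, B_y = 16.88 kN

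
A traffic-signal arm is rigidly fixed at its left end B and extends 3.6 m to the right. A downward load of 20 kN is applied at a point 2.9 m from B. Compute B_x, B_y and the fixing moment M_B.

ΣF_x = 0: B_x = 0.
ΣF_y = 0: B_y − 20 = 0 → B_y = 20.00 kN.
ΣM about B: M_B − 20·2.9 = 0 → M_B = 58.00 kN·m.

B_x = 0, B_y = 20.00 kN, M_B = 58.00 kN·m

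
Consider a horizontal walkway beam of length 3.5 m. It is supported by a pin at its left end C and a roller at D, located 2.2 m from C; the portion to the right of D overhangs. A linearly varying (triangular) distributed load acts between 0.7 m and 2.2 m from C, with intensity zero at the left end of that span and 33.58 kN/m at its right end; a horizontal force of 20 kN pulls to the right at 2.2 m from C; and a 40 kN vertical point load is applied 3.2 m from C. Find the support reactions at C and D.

C_x = -20.00 kN, C_y = -12.46 kN, D_y = 77.64 kN

Resultant of the triangular load: ½ × 33.58 × 1.5 = 25.185 kN, acting at 1.7 m from C (one-third of the span from the peak).
Moments about C: D_y·2.2 − (½·33.58·1.5)·1.7 − 40·3.2 = 0 → D_y = 170.8145/2.2 = 77.643 ≈ 77.64 kN.
ΣF_y = 0: C_y + 77.643 − ½·33.58·1.5 − 40 = 0 → C_y = -12.46 kN.
ΣF_x = 0: C_x + 20 = 0 → C_x = -20.00 kN.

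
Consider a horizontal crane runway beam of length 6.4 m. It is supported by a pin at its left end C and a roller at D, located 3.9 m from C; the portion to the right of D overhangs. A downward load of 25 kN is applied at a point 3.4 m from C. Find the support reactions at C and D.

ΣM about C: D_y·3.9 − 25·3.4 = 0 → D_y = 85/3.9 = 21.7949 ≈ 21.79 kN.
ΣF_y = 0: C_y + 21.7949 − 25 = 0 → C_y = 3.205 kN.
ΣF_x = 0: no horizontal applied forces, so C_x = 0.

C_x = 0, C_y = 3.205 kN, D_y = 21.79 kN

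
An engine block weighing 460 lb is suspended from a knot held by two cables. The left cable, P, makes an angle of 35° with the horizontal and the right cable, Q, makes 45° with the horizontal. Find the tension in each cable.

ΣF_x = 0: −T_P·cos35° + T_Q·cos45° = 0 → T_Q = 1.15846·T_P.
ΣF_y = 0: T_P·sin35° + T_Q·sin45° = 460.
Substitute: T_P·(0.573576 + 1.15846·0.707107) = 460 → T_P = 330.286 ≈ 330.3 lb.
Then T_Q = 1.15846 × 330.286 = 382.6 lb.

T_P = 330.3 lb, T_Q = 382.6 lb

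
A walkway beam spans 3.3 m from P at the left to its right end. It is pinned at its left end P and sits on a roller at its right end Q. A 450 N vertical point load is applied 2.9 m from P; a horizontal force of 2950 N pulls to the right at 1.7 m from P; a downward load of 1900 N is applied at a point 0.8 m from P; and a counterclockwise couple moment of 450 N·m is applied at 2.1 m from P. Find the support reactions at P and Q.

ΣM about P: Q_y·3.3 − 450·2.9 − 1900·0.8 + 450 = 0 → Q_y = 2375/3.3 = 719.697 ≈ 719.7 N.
ΣF_y = 0: P_y + 719.697 − 450 − 1900 = 0 → P_y = 1630 N.
ΣF_x = 0: P_x + 2950 = 0 → P_x = -2950 N.

P_x = -2950 N, P_y = 1630 N, Q_y = 719.7 N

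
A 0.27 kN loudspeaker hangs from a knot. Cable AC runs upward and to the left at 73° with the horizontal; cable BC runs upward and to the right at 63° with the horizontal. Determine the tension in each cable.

ΣF_x = 0: −T_AC·cos73° + T_BC·cos63° = 0 → T_BC = 0.644004·T_AC.
ΣF_y = 0: T_AC·sin73° + T_BC·sin63° = 0.27.
Substitute: T_AC·(0.956305 + 0.644004·0.891007) = 0.27 → T_AC = 0.176457 ≈ 0.1765 kN.
Then T_BC = 0.644004 × 0.176457 = 0.1136 kN.

T_AC = 0.1765 kN, T_BC = 0.1136 kN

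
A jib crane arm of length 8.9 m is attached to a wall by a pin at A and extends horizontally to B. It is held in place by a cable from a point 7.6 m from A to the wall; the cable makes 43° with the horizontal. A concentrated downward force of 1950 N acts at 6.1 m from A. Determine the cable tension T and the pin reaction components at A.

T = 2295 N, A_x = 1678 N, A_y = 384.9 N

ΣM about A: T·sin43°·7.6 − 1950·6.1 = 0 → T = 11895/(7.6·0.681998) = 2294.92 ≈ 2295 N.
ΣF_x = 0: A_x − T·cos43° = 0 → A_x = 2294.92 × 0.731354 = 1678 N.
ΣF_y = 0: A_y + T·sin43° − 1950 = 0 → A_y = 1950 − 2294.92 × 0.681998 = 384.9 N.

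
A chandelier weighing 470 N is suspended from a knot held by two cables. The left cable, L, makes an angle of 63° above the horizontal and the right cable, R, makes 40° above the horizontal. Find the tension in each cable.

ΣF_x = 0: −T_L·cos63° + T_R·cos40° = 0 → T_R = 0.592643·T_L.
ΣF_y = 0: T_L·sin63° + T_R·sin40° = 470.
Substitute: T_L·(0.891007 + 0.592643·0.642788) = 470 → T_L = 369.511 ≈ 369.5 N.
Then T_R = 0.592643 × 369.511 = 219.0 N.

T_L = 369.5 N, T_R = 219.0 N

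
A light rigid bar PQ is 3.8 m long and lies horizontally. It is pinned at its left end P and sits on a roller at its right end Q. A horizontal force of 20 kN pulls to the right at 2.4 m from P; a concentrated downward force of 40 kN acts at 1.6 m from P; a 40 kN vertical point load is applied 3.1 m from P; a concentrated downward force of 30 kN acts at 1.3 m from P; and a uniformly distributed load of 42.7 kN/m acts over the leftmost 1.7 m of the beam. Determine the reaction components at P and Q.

P_x = -20.00 kN, P_y = 106.6 kN, Q_y = 75.97 kN

Resultant of the distributed load: 42.7 × 1.7 = 72.59 kN at 0.85 m from P.
ΣM about P: Q_y·3.8 − 40·1.6 − 40·3.1 − 30·1.3 − (42.7·1.7)·0.85 = 0 → Q_y = 288.7015/3.8 = 75.9741 ≈ 75.97 kN.
ΣF_y = 0: P_y + 75.9741 − 40 − 40 − 30 − 42.7·1.7 = 0 → P_y = 106.6 kN.
ΣF_x = 0: P_x + 20 = 0 → P_x = -20.00 kN.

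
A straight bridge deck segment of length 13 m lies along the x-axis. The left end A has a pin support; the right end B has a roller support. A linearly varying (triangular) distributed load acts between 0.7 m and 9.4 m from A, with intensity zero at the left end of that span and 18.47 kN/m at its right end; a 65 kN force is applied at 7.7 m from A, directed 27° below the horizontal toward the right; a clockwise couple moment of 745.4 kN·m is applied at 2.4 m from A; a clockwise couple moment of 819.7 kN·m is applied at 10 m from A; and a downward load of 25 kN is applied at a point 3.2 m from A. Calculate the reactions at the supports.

A_x = -57.92 kN, A_y = -49.34 kN, B_y = 184.2 kN

Resultant of the triangular load: ½ × 18.47 × 8.7 = 80.3445 kN, acting at 6.5 m from A (one-third of the span from the peak).
ΣM about A: B_y·13 − (½·18.47·8.7)·6.5 − 65·sin27°·7.7 − 745.4 − 819.7 − 25·3.2 = 0 → B_y = 2394.56/13 = 184.197 ≈ 184.2 kN.
ΣF_y = 0: A_y + 184.197 − ½·18.47·8.7 − 65·sin27° − 25 = 0 → A_y = -49.34 kN.
ΣF_x = 0: A_x + 65·cos27° = 0 → A_x = -57.92 kN.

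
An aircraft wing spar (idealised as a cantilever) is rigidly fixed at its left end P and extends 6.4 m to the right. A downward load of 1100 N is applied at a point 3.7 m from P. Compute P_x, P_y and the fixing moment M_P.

P_x = 0, P_y = 1100 N, M_P = 4070 N·m

ΣF_x = 0: P_x = 0.
ΣF_y = 0: P_y − 1100 = 0 → P_y = 1100 N.
ΣM about P: M_P − 1100·3.7 = 0 → M_P = 4070 N·m.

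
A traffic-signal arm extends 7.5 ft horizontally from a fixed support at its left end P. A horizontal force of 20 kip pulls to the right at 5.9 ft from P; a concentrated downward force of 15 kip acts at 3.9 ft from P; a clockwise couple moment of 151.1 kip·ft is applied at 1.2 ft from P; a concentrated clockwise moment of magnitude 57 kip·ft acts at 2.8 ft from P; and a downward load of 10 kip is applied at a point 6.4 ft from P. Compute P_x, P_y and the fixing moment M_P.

ΣF_x = 0: P_x + 20 = 0 → P_x = -20.00 kip.
ΣF_y = 0: P_y − 15 − 10 = 0 → P_y = 25.00 kip.
ΣM about P: M_P − 15·3.9 − 151.1 − 57 − 10·6.4 = 0 → M_P = 330.6 kip·ft.

P_x = -20.00 kip, P_y = 25.00 kip, M_P = 330.6 kip·ft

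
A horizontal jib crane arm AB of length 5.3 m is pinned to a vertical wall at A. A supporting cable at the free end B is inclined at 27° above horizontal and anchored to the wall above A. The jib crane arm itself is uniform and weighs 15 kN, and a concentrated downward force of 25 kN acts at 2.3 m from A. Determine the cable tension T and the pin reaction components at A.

ΣM about A: T·sin27°·5.3 − 15·2.65 − 25·2.3 = 0 → T = 97.25/(5.3·0.45399) = 40.4173 ≈ 40.42 kN.
ΣF_x = 0: A_x − T·cos27° = 0 → A_x = 40.4173 × 0.891007 = 36.01 kN.
ΣF_y = 0: A_y + T·sin27° − 15 − 25 = 0 → A_y = 40 − 40.4173 × 0.45399 = 21.65 kN.

T = 40.42 kN, A_x = 36.01 kN, A_y = 21.65 kN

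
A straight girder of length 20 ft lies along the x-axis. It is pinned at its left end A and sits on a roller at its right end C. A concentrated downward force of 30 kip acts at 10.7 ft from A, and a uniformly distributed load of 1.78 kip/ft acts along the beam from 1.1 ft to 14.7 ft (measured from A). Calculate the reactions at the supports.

A_x = 0, A_y = 28.60 kip, C_y = 25.61 kip

Resultant of the distributed load: 1.78 × 13.6 = 24.208 kip at 7.9 ft from A.
Moments about A: C_y·20 − 30·10.7 − (1.78·13.6)·7.9 = 0 → C_y = 512.2432/20 = 25.6122 ≈ 25.61 kip.
ΣF_y = 0: A_y + 25.6122 − 30 − 1.78·13.6 = 0 → A_y = 28.60 kip.
ΣF_x = 0: no horizontal applied forces, so A_x = 0.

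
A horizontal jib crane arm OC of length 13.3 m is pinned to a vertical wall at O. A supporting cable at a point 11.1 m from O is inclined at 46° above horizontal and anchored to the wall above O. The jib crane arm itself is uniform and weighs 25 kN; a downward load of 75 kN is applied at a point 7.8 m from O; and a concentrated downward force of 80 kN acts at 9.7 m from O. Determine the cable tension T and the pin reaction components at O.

ΣM about O: T·sin46°·11.1 − 25·6.65 − 75·7.8 − 80·9.7 = 0 → T = 1527.25/(11.1·0.71934) = 191.273 ≈ 191.3 kN.
ΣF_x = 0: O_x − T·cos46° = 0 → O_x = 191.273 × 0.694658 = 132.9 kN.
ΣF_y = 0: O_y + T·sin46° − 25 − 75 − 80 = 0 → O_y = 180 − 191.273 × 0.71934 = 42.41 kN.

T = 191.3 kN, O_x = 132.9 kN, O_y = 42.41 kN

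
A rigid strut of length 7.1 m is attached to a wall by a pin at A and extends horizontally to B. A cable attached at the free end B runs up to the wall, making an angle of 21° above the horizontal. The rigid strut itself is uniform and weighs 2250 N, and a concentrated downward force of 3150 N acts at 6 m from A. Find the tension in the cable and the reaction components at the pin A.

T = 10570 N, A_x = 9865 N, A_y = 1613 N

ΣM about A: T·sin21°·7.1 − 2250·3.55 − 3150·6 = 0 → T = 26887.5/(7.1·0.358368) = 10567.3 ≈ 10570 N.
ΣF_x = 0: A_x − T·cos21° = 0 → A_x = 10567.3 × 0.93358 = 9865 N.
ΣF_y = 0: A_y + T·sin21° − 2250 − 3150 = 0 → A_y = 5400 − 10567.3 × 0.358368 = 1613 N.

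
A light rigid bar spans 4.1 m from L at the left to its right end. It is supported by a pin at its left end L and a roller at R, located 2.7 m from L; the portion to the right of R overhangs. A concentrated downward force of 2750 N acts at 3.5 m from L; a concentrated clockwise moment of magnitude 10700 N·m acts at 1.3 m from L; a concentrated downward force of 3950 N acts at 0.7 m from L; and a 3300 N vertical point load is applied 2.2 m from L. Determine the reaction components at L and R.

ΣM about L: R_y·2.7 − 2750·3.5 − 10700 − 3950·0.7 − 3300·2.2 = 0 → R_y = 30350/2.7 = 11240.7 ≈ 11240 N.
ΣF_y = 0: L_y + 11240.7 − 2750 − 3950 − 3300 = 0 → L_y = -1241 N.
ΣF_x = 0: no horizontal applied forces, so L_x = 0.

L_x = 0, L_y = -1241 N, R_y = 11240 N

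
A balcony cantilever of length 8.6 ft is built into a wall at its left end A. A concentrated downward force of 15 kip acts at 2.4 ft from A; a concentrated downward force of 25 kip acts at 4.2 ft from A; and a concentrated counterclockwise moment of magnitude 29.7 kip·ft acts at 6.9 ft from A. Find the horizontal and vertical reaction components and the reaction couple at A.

A_x = 0, A_y = 40.00 kip, M_A = 111.3 kip·ft

ΣF_x = 0: A_x = 0.
ΣF_y = 0: A_y − 15 − 25 = 0 → A_y = 40.00 kip.
ΣM about A: M_A − 15·2.4 − 25·4.2 + 29.7 = 0 → M_A = 111.3 kip·ft.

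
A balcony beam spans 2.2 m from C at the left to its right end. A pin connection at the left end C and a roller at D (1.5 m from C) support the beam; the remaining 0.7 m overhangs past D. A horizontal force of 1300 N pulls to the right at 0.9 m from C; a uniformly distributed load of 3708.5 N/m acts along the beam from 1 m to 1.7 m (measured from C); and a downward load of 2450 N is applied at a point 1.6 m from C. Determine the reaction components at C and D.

Resultant of the distributed load: 3708.5 × 0.7 = 2595.95 N at 1.35 m from C.
Moments about C: D_y·1.5 − (3708.5·0.7)·1.35 − 2450·1.6 = 0 → D_y = 7424.5325/1.5 = 4949.69 ≈ 4950 N.
ΣF_y = 0: C_y + 4949.69 − 3708.5·0.7 − 2450 = 0 → C_y = 96.26 N.
ΣF_x = 0: C_x + 1300 = 0 → C_x = -1300 N.

C_x = -1300 N, C_y = 96.26 N, D_y = 4950 N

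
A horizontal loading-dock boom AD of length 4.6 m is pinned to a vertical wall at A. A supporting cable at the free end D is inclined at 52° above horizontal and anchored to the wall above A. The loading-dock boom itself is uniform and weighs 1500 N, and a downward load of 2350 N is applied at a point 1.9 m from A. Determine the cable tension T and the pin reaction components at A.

ΣM about A: T·sin52°·4.6 − 1500·2.3 − 2350·1.9 = 0 → T = 7915/(4.6·0.788011) = 2183.54 ≈ 2184 N.
ΣF_x = 0: A_x − T·cos52° = 0 → A_x = 2183.54 × 0.615661 = 1344 N.
ΣF_y = 0: A_y + T·sin52° − 1500 − 2350 = 0 → A_y = 3850 − 2183.54 × 0.788011 = 2129 N.

T = 2184 N, A_x = 1344 N, A_y = 2129 N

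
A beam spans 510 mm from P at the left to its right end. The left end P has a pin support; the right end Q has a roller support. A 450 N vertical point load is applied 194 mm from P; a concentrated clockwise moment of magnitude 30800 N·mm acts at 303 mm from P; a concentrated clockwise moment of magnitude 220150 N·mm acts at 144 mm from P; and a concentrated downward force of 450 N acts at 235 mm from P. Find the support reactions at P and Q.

P_x = 0, P_y = 29.41 N, Q_y = 870.6 N

ΣM about P: Q_y·510 − 450·194 − 30800 − 220150 − 450·235 = 0 → Q_y = 444000/510 = 870.588 ≈ 870.6 N.
ΣF_y = 0: P_y + 870.588 − 450 − 450 = 0 → P_y = 29.41 N.
ΣF_x = 0: no horizontal applied forces, so P_x = 0.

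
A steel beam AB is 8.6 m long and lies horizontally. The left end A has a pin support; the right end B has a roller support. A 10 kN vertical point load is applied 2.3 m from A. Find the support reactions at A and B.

Moments about A: B_y·8.6 − 10·2.3 = 0 → B_y = 23/8.6 = 2.67442 ≈ 2.674 kN.
ΣF_y = 0: A_y + 2.67442 − 10 = 0 → A_y = 7.326 kN.
ΣF_x = 0: no horizontal applied forces, so A_x = 0.

A_x = 0, A_y = 7.326 kN, B_y = 2.674 kN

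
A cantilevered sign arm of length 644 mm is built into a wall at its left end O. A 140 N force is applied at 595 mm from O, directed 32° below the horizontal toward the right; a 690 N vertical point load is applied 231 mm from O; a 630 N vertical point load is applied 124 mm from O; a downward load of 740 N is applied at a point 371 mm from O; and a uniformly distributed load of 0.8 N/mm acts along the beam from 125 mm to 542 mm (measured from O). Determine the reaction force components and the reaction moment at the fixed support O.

Resultant of the distributed load: 0.8 × 417 = 333.6 N at 333.5 mm from O.
ΣF_x = 0: O_x + 140·cos32° = 0 → O_x = -118.7 N.
ΣF_y = 0: O_y − 140·sin32° − 690 − 630 − 740 − 0.8·417 = 0 → O_y = 2468 N.
ΣM about O: M_O − 140·sin32°·595 − 690·231 − 630·124 − 740·371 − (0.8·417)·333.5 = 0 → M_O = 667400 N·mm.

O_x = -118.7 N, O_y = 2468 N, M_O = 667400 N·mm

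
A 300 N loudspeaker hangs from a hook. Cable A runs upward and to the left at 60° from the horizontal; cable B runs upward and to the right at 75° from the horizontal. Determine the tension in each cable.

ΣF_x = 0: −T_A·cos60° + T_B·cos75° = 0 → T_B = 1.93185·T_A.
ΣF_y = 0: T_A·sin60° + T_B·sin75° = 300.
Substitute: T_A·(0.866025 + 1.93185·0.965926) = 300 → T_A = 109.808 ≈ 109.8 N.
Then T_B = 1.93185 × 109.808 = 212.1 N.

T_A = 109.8 N, T_B = 212.1 N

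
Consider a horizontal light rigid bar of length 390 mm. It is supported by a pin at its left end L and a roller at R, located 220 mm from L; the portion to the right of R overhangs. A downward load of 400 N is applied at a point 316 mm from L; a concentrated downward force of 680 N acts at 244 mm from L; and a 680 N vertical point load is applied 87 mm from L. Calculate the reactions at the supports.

Taking moments about L: R_y·220 − 400·316 − 680·244 − 680·87 = 0 → R_y = 351480/220 = 1597.64 ≈ 1598 N.
ΣF_y = 0: L_y + 1597.64 − 400 − 680 − 680 = 0 → L_y = 162.4 N.
ΣF_x = 0: no horizontal applied forces, so L_x = 0.

L_x = 0, L_y = 162.4 N, R_y = 1598 N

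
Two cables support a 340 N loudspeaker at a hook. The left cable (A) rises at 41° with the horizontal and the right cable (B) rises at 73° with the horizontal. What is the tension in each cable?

T_A = 108.8 N, T_B = 280.9 N

ΣF_x = 0: −T_A·cos41° + T_B·cos73° = 0 → T_B = 2.58134·T_A.
ΣF_y = 0: T_A·sin41° + T_B·sin73° = 340.
Substitute: T_A·(0.656059 + 2.58134·0.956305) = 340 → T_A = 108.814 ≈ 108.8 N.
Then T_B = 2.58134 × 108.814 = 280.9 N.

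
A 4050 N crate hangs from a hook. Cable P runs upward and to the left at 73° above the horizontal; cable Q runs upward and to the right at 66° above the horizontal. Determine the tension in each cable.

T_P = 2511 N, T_Q = 1805 N

ΣF_x = 0: −T_P·cos73° + T_Q·cos66° = 0 → T_Q = 0.718823·T_P.
ΣF_y = 0: T_P·sin73° + T_Q·sin66° = 4050.
Substitute: T_P·(0.956305 + 0.718823·0.913545) = 4050 → T_P = 2510.88 ≈ 2511 N.
Then T_Q = 0.718823 × 2510.88 = 1805 N.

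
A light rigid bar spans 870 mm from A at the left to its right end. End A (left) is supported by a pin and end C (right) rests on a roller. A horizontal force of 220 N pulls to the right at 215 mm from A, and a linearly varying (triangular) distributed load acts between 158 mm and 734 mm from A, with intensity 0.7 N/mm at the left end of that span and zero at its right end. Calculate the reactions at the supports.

A_x = -220.0 N, A_y = 120.5 N, C_y = 81.10 N

Resultant of the triangular load: ½ × 0.7 × 576 = 201.6 N, acting at 350 mm from A (one-third of the span from the peak).
Taking moments about A: C_y·870 − (½·0.7·576)·350 = 0 → C_y = 70560/870 = 81.1034 ≈ 81.10 N.
ΣF_y = 0: A_y + 81.1034 − ½·0.7·576 = 0 → A_y = 120.5 N.
ΣF_x = 0: A_x + 220 = 0 → A_x = -220.0 N.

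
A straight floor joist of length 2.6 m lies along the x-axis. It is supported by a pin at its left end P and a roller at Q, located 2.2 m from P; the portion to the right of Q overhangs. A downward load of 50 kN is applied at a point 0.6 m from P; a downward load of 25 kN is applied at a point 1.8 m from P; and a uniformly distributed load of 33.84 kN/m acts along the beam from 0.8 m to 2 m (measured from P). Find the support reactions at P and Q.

P_x = 0, P_y = 55.68 kN, Q_y = 59.93 kN

Resultant of the distributed load: 33.84 × 1.2 = 40.608 kN at 1.4 m from P.
Taking moments about P: Q_y·2.2 − 50·0.6 − 25·1.8 − (33.84·1.2)·1.4 = 0 → Q_y = 131.8512/2.2 = 59.9324 ≈ 59.93 kN.
ΣF_y = 0: P_y + 59.9324 − 50 − 25 − 33.84·1.2 = 0 → P_y = 55.68 kN.
ΣF_x = 0: no horizontal applied forces, so P_x = 0.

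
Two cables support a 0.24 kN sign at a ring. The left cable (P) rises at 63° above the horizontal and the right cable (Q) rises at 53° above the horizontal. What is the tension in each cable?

T_P = 0.1607 kN, T_Q = 0.1212 kN

ΣF_x = 0: −T_P·cos63° + T_Q·cos53° = 0 → T_Q = 0.754369·T_P.
ΣF_y = 0: T_P·sin63° + T_Q·sin53° = 0.24.
Substitute: T_P·(0.891007 + 0.754369·0.798636) = 0.24 → T_P = 0.160699 ≈ 0.1607 kN.
Then T_Q = 0.754369 × 0.160699 = 0.1212 kN.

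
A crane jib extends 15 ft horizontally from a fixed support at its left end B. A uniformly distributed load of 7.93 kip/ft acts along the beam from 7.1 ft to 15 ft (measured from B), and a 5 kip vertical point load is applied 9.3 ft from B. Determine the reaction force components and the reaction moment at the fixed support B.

Resultant of the distributed load: 7.93 × 7.9 = 62.647 kip at 11.05 ft from B.
ΣF_x = 0: B_x = 0.
ΣF_y = 0: B_y − 7.93·7.9 − 5 = 0 → B_y = 67.65 kip.
ΣM about B: M_B − (7.93·7.9)·11.05 − 5·9.3 = 0 → M_B = 738.7 kip·ft.

B_x = 0, B_y = 67.65 kip, M_B = 738.7 kip·ft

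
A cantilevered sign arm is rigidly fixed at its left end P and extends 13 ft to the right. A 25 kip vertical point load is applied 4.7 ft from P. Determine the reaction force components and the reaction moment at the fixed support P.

P_x = 0, P_y = 25.00 kip, M_P = 117.5 kip·ft

ΣF_x = 0: P_x = 0.
ΣF_y = 0: P_y − 25 = 0 → P_y = 25.00 kip.
ΣM about P: M_P − 25·4.7 = 0 → M_P = 117.5 kip·ft.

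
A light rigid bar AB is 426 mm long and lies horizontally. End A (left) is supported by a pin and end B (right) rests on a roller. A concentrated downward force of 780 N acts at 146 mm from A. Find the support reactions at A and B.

A_x = 0, A_y = 512.7 N, B_y = 267.3 N

ΣM about A: B_y·426 − 780·146 = 0 → B_y = 113880/426 = 267.324 ≈ 267.3 N.
ΣF_y = 0: A_y + 267.324 − 780 = 0 → A_y = 512.7 N.
ΣF_x = 0: no horizontal applied forces, so A_x = 0.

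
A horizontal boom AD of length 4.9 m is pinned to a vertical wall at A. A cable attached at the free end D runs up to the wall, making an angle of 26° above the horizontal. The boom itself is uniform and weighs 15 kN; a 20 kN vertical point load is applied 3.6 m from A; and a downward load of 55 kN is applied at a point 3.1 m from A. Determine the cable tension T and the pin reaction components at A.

ΣM about A: T·sin26°·4.9 − 15·2.45 − 20·3.6 − 55·3.1 = 0 → T = 279.25/(4.9·0.438371) = 130.004 ≈ 130.0 kN.
ΣF_x = 0: A_x − T·cos26° = 0 → A_x = 130.004 × 0.898794 = 116.8 kN.
ΣF_y = 0: A_y + T·sin26° − 15 − 20 − 55 = 0 → A_y = 90 − 130.004 × 0.438371 = 33.01 kN.

T = 130.0 kN, A_x = 116.8 kN, A_y = 33.01 kN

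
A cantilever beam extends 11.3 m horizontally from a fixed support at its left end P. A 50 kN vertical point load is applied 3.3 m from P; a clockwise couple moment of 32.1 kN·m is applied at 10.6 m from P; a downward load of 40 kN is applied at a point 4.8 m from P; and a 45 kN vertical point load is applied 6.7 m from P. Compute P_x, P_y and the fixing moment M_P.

ΣF_x = 0: P_x = 0.
ΣF_y = 0: P_y − 50 − 40 − 45 = 0 → P_y = 135.0 kN.
ΣM about P: M_P − 50·3.3 − 32.1 − 40·4.8 − 45·6.7 = 0 → M_P = 690.6 kN·m.

P_x = 0, P_y = 135.0 kN, M_P = 690.6 kN·m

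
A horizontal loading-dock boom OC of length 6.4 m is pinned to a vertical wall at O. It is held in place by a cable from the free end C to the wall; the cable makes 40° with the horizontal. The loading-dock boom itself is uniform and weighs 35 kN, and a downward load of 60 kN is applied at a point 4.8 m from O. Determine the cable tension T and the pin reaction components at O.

ΣM about O: T·sin40°·6.4 − 35·3.2 − 60·4.8 = 0 → T = 400/(6.4·0.642788) = 97.2327 ≈ 97.23 kN.
ΣF_x = 0: O_x − T·cos40° = 0 → O_x = 97.2327 × 0.766044 = 74.48 kN.
ΣF_y = 0: O_y + T·sin40° − 35 − 60 = 0 → O_y = 95 − 97.2327 × 0.642788 = 32.50 kN.

T = 97.23 kN, O_x = 74.48 kN, O_y = 32.50 kN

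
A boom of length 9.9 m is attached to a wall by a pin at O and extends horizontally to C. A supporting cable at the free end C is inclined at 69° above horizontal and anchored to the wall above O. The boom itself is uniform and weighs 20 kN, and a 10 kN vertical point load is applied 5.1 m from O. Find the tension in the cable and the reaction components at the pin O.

ΣM about O: T·sin69°·9.9 − 20·4.95 − 10·5.1 = 0 → T = 150/(9.9·0.93358) = 16.2295 ≈ 16.23 kN.
ΣF_x = 0: O_x − T·cos69° = 0 → O_x = 16.2295 × 0.358368 = 5.816 kN.
ΣF_y = 0: O_y + T·sin69° − 20 − 10 = 0 → O_y = 30 − 16.2295 × 0.93358 = 14.85 kN.

T = 16.23 kN, O_x = 5.816 kN, O_y = 14.85 kN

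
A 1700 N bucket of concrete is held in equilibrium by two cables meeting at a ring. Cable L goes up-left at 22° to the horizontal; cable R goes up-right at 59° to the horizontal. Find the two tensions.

ΣF_x = 0: −T_L·cos22° + T_R·cos59° = 0 → T_R = 1.80022·T_L.
ΣF_y = 0: T_L·sin22° + T_R·sin59° = 1700.
Substitute: T_L·(0.374607 + 1.80022·0.857167) = 1700 → T_L = 886.48 ≈ 886.5 N.
Then T_R = 1.80022 × 886.48 = 1596 N.

T_L = 886.5 N, T_R = 1596 N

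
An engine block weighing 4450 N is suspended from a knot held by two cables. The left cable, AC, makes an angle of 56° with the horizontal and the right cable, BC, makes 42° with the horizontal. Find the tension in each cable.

T_AC = 3339 N, T_BC = 2513 N

ΣF_x = 0: −T_AC·cos56° + T_BC·cos42° = 0 → T_BC = 0.752468·T_AC.
ΣF_y = 0: T_AC·sin56° + T_BC·sin42° = 4450.
Substitute: T_AC·(0.829038 + 0.752468·0.669131) = 4450 → T_AC = 3339.49 ≈ 3339 N.
Then T_BC = 0.752468 × 3339.49 = 2513 N.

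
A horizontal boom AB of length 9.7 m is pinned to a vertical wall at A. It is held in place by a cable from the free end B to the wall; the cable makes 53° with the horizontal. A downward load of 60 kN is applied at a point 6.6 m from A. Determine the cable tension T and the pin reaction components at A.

T = 51.12 kN, A_x = 30.76 kN, A_y = 19.18 kN

ΣM about A: T·sin53°·9.7 − 60·6.6 = 0 → T = 396/(9.7·0.798636) = 51.1181 ≈ 51.12 kN.
ΣF_x = 0: A_x − T·cos53° = 0 → A_x = 51.1181 × 0.601815 = 30.76 kN.
ΣF_y = 0: A_y + T·sin53° − 60 = 0 → A_y = 60 − 51.1181 × 0.798636 = 19.18 kN.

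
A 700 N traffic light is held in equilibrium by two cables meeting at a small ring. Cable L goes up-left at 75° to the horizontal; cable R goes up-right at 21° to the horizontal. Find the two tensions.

ΣF_x = 0: −T_L·cos75° + T_R·cos21° = 0 → T_R = 0.277233·T_L.
ΣF_y = 0: T_L·sin75° + T_R·sin21° = 700.
Substitute: T_L·(0.965926 + 0.277233·0.358368) = 700 → T_L = 657.106 ≈ 657.1 N.
Then T_R = 0.277233 × 657.106 = 182.2 N.

T_L = 657.1 N, T_R = 182.2 N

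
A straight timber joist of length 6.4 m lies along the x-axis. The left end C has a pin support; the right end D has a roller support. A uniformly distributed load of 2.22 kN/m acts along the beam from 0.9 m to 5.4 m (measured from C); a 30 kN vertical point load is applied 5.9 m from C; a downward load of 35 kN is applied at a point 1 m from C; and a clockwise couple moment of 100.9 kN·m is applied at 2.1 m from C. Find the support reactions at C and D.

C_x = 0, C_y = 21.18 kN, D_y = 53.81 kN

Resultant of the distributed load: 2.22 × 4.5 = 9.99 kN at 3.15 m from C.
Taking moments about C: D_y·6.4 − (2.22·4.5)·3.15 − 30·5.9 − 35·1 − 100.9 = 0 → D_y = 344.3685/6.4 = 53.8076 ≈ 53.81 kN.
ΣF_y = 0: C_y + 53.8076 − 2.22·4.5 − 30 − 35 = 0 → C_y = 21.18 kN.
ΣF_x = 0: no horizontal applied forces, so C_x = 0.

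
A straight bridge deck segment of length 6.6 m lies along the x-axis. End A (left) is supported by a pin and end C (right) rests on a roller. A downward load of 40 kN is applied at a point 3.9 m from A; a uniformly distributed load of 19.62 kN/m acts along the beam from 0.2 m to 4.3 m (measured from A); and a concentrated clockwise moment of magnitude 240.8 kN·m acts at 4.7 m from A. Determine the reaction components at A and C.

A_x = 0, A_y = 32.90 kN, C_y = 87.54 kN

Resultant of the distributed load: 19.62 × 4.1 = 80.442 kN at 2.25 m from A.
Moments about A: C_y·6.6 − 40·3.9 − (19.62·4.1)·2.25 − 240.8 = 0 → C_y = 577.7945/6.6 = 87.5446 ≈ 87.54 kN.
ΣF_y = 0: A_y + 87.5446 − 40 − 19.62·4.1 = 0 → A_y = 32.90 kN.
ΣF_x = 0: no horizontal applied forces, so A_x = 0.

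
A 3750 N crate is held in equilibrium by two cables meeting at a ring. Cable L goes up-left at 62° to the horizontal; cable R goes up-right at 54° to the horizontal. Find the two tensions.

T_L = 2452 N, T_R = 1959 N

ΣF_x = 0: −T_L·cos62° + T_R·cos54° = 0 → T_R = 0.798713·T_L.
ΣF_y = 0: T_L·sin62° + T_R·sin54° = 3750.
Substitute: T_L·(0.882948 + 0.798713·0.809017) = 3750 → T_L = 2452.39 ≈ 2452 N.
Then T_R = 0.798713 × 2452.39 = 1959 N.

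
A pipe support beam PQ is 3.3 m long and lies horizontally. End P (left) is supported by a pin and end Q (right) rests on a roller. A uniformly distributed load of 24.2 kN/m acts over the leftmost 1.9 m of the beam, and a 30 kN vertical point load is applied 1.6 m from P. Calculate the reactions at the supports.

P_x = 0, P_y = 48.20 kN, Q_y = 27.78 kN

Resultant of the distributed load: 24.2 × 1.9 = 45.98 kN at 0.95 m from P.
Taking moments about P: Q_y·3.3 − (24.2·1.9)·0.95 − 30·1.6 = 0 → Q_y = 91.681/3.3 = 27.7821 ≈ 27.78 kN.
ΣF_y = 0: P_y + 27.7821 − 24.2·1.9 − 30 = 0 → P_y = 48.20 kN.
ΣF_x = 0: no horizontal applied forces, so P_x = 0.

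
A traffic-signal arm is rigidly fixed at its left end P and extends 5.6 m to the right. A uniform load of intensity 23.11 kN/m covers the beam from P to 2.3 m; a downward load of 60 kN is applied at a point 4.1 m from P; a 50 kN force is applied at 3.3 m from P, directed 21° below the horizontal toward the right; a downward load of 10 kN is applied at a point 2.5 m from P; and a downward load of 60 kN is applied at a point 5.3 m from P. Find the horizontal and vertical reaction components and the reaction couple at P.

Resultant of the distributed load: 23.11 × 2.3 = 53.153 kN at 1.15 m from P.
ΣF_x = 0: P_x + 50·cos21° = 0 → P_x = -46.68 kN.
ΣF_y = 0: P_y − 23.11·2.3 − 60 − 50·sin21° − 10 − 60 = 0 → P_y = 201.1 kN.
ΣM about P: M_P − (23.11·2.3)·1.15 − 60·4.1 − 50·sin21°·3.3 − 10·2.5 − 60·5.3 = 0 → M_P = 709.3 kN·m.

P_x = -46.68 kN, P_y = 201.1 kN, M_P = 709.3 kN·m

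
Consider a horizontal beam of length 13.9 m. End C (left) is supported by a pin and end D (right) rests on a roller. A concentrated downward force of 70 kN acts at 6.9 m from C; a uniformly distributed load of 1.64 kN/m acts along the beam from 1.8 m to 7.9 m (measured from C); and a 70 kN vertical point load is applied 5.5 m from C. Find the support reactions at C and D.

C_x = 0, C_y = 84.07 kN, D_y = 65.94 kN

Resultant of the distributed load: 1.64 × 6.1 = 10.004 kN at 4.85 m from C.
Moments about C: D_y·13.9 − 70·6.9 − (1.64·6.1)·4.85 − 70·5.5 = 0 → D_y = 916.5194/13.9 = 65.9366 ≈ 65.94 kN.
ΣF_y = 0: C_y + 65.9366 − 70 − 1.64·6.1 − 70 = 0 → C_y = 84.07 kN.
ΣF_x = 0: no horizontal applied forces, so C_x = 0.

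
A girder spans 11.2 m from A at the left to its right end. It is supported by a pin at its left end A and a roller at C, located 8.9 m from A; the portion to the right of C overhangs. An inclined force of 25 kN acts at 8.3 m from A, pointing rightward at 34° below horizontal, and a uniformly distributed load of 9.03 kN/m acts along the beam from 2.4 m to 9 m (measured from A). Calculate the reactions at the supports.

A_x = -20.73 kN, A_y = 22.37 kN, C_y = 51.21 kN

Resultant of the distributed load: 9.03 × 6.6 = 59.598 kN at 5.7 m from A.
Taking moments about A: C_y·8.9 − 25·sin34°·8.3 − (9.03·6.6)·5.7 = 0 → C_y = 455.741/8.9 = 51.2069 ≈ 51.21 kN.
ΣF_y = 0: A_y + 51.2069 − 25·sin34° − 9.03·6.6 = 0 → A_y = 22.37 kN.
ΣF_x = 0: A_x + 25·cos34° = 0 → A_x = -20.73 kN.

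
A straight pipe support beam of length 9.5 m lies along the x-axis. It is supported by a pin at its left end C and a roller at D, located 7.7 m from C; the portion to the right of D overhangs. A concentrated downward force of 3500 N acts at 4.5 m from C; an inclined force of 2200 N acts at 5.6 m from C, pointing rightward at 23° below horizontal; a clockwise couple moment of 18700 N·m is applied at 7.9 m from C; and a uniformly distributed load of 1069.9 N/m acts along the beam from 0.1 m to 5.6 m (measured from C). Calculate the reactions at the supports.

Resultant of the distributed load: 1069.9 × 5.5 = 5884.45 N at 2.85 m from C.
Moments about C: D_y·7.7 − 3500·4.5 − 2200·sin23°·5.6 − 18700 − (1069.9·5.5)·2.85 = 0 → D_y = 56034.5/7.7 = 7277.21 ≈ 7277 N.
ΣF_y = 0: C_y + 7277.21 − 3500 − 2200·sin23° − 1069.9·5.5 = 0 → C_y = 2967 N.
ΣF_x = 0: C_x + 2200·cos23° = 0 → C_x = -2025 N.

C_x = -2025 N, C_y = 2967 N, D_y = 7277 N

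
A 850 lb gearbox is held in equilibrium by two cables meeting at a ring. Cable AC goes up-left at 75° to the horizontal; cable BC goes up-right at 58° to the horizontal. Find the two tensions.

T_AC = 615.9 lb, T_BC = 300.8 lb

ΣF_x = 0: −T_AC·cos75° + T_BC·cos58° = 0 → T_BC = 0.488412·T_AC.
ΣF_y = 0: T_AC·sin75° + T_BC·sin58° = 850.
Substitute: T_AC·(0.965926 + 0.488412·0.848048) = 850 → T_AC = 615.887 ≈ 615.9 lb.
Then T_BC = 0.488412 × 615.887 = 300.8 lb.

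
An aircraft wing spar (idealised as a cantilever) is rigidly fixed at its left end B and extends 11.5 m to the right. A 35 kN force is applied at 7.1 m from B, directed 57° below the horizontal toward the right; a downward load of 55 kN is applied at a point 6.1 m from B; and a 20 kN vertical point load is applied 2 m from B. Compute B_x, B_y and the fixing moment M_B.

B_x = -19.06 kN, B_y = 104.4 kN, M_B = 583.9 kN·m

ΣF_x = 0: B_x + 35·cos57° = 0 → B_x = -19.06 kN.
ΣF_y = 0: B_y − 35·sin57° − 55 − 20 = 0 → B_y = 104.4 kN.
ΣM about B: M_B − 35·sin57°·7.1 − 55·6.1 − 20·2 = 0 → M_B = 583.9 kN·m.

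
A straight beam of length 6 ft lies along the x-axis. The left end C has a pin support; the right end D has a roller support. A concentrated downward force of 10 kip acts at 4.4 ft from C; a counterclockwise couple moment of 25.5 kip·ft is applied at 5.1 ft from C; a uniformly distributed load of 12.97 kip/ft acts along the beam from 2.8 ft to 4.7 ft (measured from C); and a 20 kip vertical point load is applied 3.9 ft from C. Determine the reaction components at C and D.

C_x = 0, C_y = 23.16 kip, D_y = 31.49 kip

Resultant of the distributed load: 12.97 × 1.9 = 24.643 kip at 3.75 ft from C.
Moments about C: D_y·6 − 10·4.4 + 25.5 − (12.97·1.9)·3.75 − 20·3.9 = 0 → D_y = 188.91125/6 = 31.4852 ≈ 31.49 kip.
ΣF_y = 0: C_y + 31.4852 − 10 − 12.97·1.9 − 20 = 0 → C_y = 23.16 kip.
ΣF_x = 0: no horizontal applied forces, so C_x = 0.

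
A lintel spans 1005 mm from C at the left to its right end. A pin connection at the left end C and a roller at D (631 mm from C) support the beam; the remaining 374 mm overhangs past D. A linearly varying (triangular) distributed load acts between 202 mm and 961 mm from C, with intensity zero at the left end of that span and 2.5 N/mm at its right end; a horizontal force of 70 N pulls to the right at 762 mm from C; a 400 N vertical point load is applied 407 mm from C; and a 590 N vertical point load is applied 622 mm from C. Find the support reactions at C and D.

C_x = -70.00 N, C_y = 34.64 N, D_y = 1904 N

Resultant of the triangular load: ½ × 2.5 × 759 = 948.75 N, acting at 708 mm from C (one-third of the span from the peak).
ΣM about C: D_y·631 − (½·2.5·759)·708 − 400·407 − 590·622 = 0 → D_y = 1201495/631 = 1904.11 ≈ 1904 N.
ΣF_y = 0: C_y + 1904.11 − ½·2.5·759 − 400 − 590 = 0 → C_y = 34.64 N.
ΣF_x = 0: C_x + 70 = 0 → C_x = -70.00 N.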